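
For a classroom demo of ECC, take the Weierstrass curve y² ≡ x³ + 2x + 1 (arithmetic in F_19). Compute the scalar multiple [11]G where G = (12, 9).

(11, 9)

Double-and-add on 11 = (1011)₂. Start with G = (12, 9) for the leading 1-bit.
double: tangent at (12, 9): λ = (3·12² + 2)/(2·9) ≡ 16/18. 18⁻¹ ≡ 18 (mod 19), so λ ≡ 16·18 ≡ 3.
  x = λ² - 12 - 12 = 9 - 24 ≡ 4; y = λ·(12 - 4) - 9 ≡ 15. → (4, 15)
double: tangent at (4, 15): λ = (3·4² + 2)/(2·15) ≡ 12/11. 11⁻¹ ≡ 7 (mod 19) since 11·7 = 77 ≡ 1, so λ ≡ 12·7 ≡ 8.
  x = λ² - 4 - 4 = 64 - 8 ≡ 18; y = λ·(4 - 18) - 15 ≡ 6. → (18, 6)
add G: (18, 6) + (12, 9). λ = (9 - 6)/(12 - 18) ≡ 3/13 mod 19. 13⁻¹ ≡ 3 (mod 19), so λ ≡ 9.
  x = λ² - 18 - 12 = 81 - 30 ≡ 13; y = λ·(18 - 13) - 6 ≡ 1. → (13, 1)
double: tangent at (13, 1): λ = (3·13² + 2)/(2·1) ≡ 15/2. 2⁻¹ ≡ 10 (mod 19), so λ ≡ 15·10 ≡ 17.
  x = λ² - 13 - 13 = 289 - 26 ≡ 16; y = λ·(13 - 16) - 1 ≡ 5. → (16, 5)
add G: (16, 5) + (12, 9). λ = (9 - 5)/(12 - 16) ≡ 4/15 mod 19. 15⁻¹ ≡ 14 (mod 19), so λ ≡ 18.
  x = λ² - 16 - 12 = 324 - 28 ≡ 11; y = λ·(16 - 11) - 5 ≡ 9. → (11, 9)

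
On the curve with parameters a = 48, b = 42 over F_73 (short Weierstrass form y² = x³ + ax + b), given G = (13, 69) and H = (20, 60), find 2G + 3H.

(25, 71)

First 2G:
Repeated addition: build up to 2G.
2G: tangent at (13, 69): λ = (3·13² + 48)/(2·69) ≡ 44/65. 65⁻¹ ≡ 9 (mod 73) since 65·9 = 585 ≡ 1, so λ ≡ 44·9 ≡ 31.
  x = λ² - 13 - 13 = 961 - 26 ≡ 59; y = λ·(13 - 59) - 69 ≡ 38. → (59, 38)
2G = (59, 38).
Next 3H:
Repeated addition: build up to 3H.
2H: tangent at (20, 60): λ = (3·20² + 48)/(2·60) ≡ 7/47. 47⁻¹ ≡ 14 (mod 73) since 47·14 = 658 ≡ 1, so λ ≡ 7·14 ≡ 25.
  x = λ² - 20 - 20 = 625 - 40 ≡ 1; y = λ·(20 - 1) - 60 ≡ 50. → (1, 50)
3H: (1, 50) + (20, 60). λ = (60 - 50)/(20 - 1) ≡ 10/19 mod 73. 19⁻¹ ≡ 50 (mod 73), so λ ≡ 62.
  x = λ² - 1 - 20 = 3844 - 21 ≡ 27; y = λ·(1 - 27) - 50 ≡ 17. → (27, 17)
3H = (27, 17).
Finally 2G + 3H:
(59, 38) + (27, 17). λ = (17 - 38)/(27 - 59) ≡ 52/41 mod 73. 41⁻¹ ≡ 57 (mod 73) since 41·57 = 2337 ≡ 1, so λ ≡ 44.
  x = λ² - 59 - 27 = 1936 - 86 ≡ 25; y = λ·(59 - 25) - 38 ≡ 71. → (25, 71)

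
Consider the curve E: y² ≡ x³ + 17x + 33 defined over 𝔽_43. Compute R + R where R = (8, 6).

(38, 9)

tangent at (8, 6): λ = (3·8² + 17)/(2·6) ≡ 37/12. 12⁻¹ ≡ 18 (mod 43) since 12·18 = 216 ≡ 1, so λ ≡ 37·18 ≡ 21.
  x = λ² - 8 - 8 = 441 - 16 ≡ 38; y = λ·(8 - 38) - 6 ≡ 9. → (38, 9)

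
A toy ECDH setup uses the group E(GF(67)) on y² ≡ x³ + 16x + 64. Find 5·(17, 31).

Write P = (17, 31).
Repeated addition: build up to 5P.
2P: tangent at (17, 31): λ = (3·17² + 16)/(2·31) ≡ 12/62. 62⁻¹ ≡ 40 (mod 67) since 62·40 = 2480 ≡ 1, so λ ≡ 12·40 ≡ 11.
  x = λ² - 17 - 17 = 121 - 34 ≡ 20; y = λ·(17 - 20) - 31 ≡ 3. → (20, 3)
3P: (20, 3) + (17, 31). λ = (31 - 3)/(17 - 20) ≡ 28/64 mod 67. 64⁻¹ ≡ 22 (mod 67) since 64·22 = 1408 ≡ 1, so λ ≡ 13.
  x = λ² - 20 - 17 = 169 - 37 ≡ 65; y = λ·(20 - 65) - 3 ≡ 15. → (65, 15)
4P: (65, 15) + (17, 31). λ = (31 - 15)/(17 - 65) ≡ 16/19 mod 67. 19⁻¹ ≡ 60 (mod 67), so λ ≡ 22.
  x = λ² - 65 - 17 = 484 - 82 ≡ 0; y = λ·(65 - 0) - 15 ≡ 8. → (0, 8)
5P: (0, 8) + (17, 31). λ = (31 - 8)/(17 - 0) ≡ 23/17 mod 67. 17⁻¹ ≡ 4 (mod 67), so λ ≡ 25.
  x = λ² - 0 - 17 = 625 - 17 ≡ 5; y = λ·(0 - 5) - 8 ≡ 1. → (5, 1)

(5, 1)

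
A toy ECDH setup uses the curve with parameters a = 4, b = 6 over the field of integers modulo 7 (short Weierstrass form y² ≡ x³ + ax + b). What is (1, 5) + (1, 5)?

tangent at (1, 5): λ = (3·1² + 4)/(2·5) ≡ 0/3. 3⁻¹ ≡ 5 (mod 7) since 3·5 = 15 ≡ 1, so λ ≡ 0·5 ≡ 0.
  x = λ² - 1 - 1 = 0 - 2 ≡ 5; y = λ·(1 - 5) - 5 ≡ 2. → (5, 2)

(5, 2)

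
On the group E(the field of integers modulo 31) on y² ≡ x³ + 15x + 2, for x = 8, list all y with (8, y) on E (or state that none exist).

x³ + 15x + 2 = 634 ≡ 14 (mod 31).
Square roots of 14 mod 31: 13 and 18 (since 13² = 169 ≡ 14).

13, 18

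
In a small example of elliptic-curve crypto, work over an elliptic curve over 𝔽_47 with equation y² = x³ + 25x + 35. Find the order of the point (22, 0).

2P: (22, 0) + (22, 0): same x and y₁ ≡ -y₂, so the sum is ∞.
2P = ∞, so the order is 2.

2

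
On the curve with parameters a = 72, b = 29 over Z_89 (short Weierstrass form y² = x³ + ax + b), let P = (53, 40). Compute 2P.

(8, 7)

tangent at (53, 40): λ = (3·53² + 72)/(2·40) ≡ 44/80. 80⁻¹ ≡ 79 (mod 89), so λ ≡ 44·79 ≡ 5.
  x = λ² - 53 - 53 = 25 - 106 ≡ 8; y = λ·(53 - 8) - 40 ≡ 7. → (8, 7)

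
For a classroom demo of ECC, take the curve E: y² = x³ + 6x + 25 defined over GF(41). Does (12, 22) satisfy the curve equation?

y² = 22² ≡ 33; x³ + 6x + 25 = 1825 ≡ 21 (mod 41). 33 ≠ 21.

no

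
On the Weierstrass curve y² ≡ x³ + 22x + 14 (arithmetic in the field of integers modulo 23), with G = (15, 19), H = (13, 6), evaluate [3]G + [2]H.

First 3G:
Repeated addition: build up to 3G.
2G: tangent at (15, 19): λ = (3·15² + 22)/(2·19) ≡ 7/15. 15⁻¹ ≡ 20 (mod 23), so λ ≡ 7·20 ≡ 2.
  x = λ² - 15 - 15 = 4 - 30 ≡ 20; y = λ·(15 - 20) - 19 ≡ 17. → (20, 17)
3G: (20, 17) + (15, 19). λ = (19 - 17)/(15 - 20) ≡ 2/18 mod 23. 18⁻¹ ≡ 9 (mod 23), so λ ≡ 18.
  x = λ² - 20 - 15 = 324 - 35 ≡ 13; y = λ·(20 - 13) - 17 ≡ 17. → (13, 17)
3G = (13, 17).
Next 2H:
Repeated addition: build up to 2H.
2H: tangent at (13, 6): λ = (3·13² + 22)/(2·6) ≡ 0/12. 12⁻¹ ≡ 2 (mod 23) since 12·2 = 24 ≡ 1, so λ ≡ 0·2 ≡ 0.
  x = λ² - 13 - 13 = 0 - 26 ≡ 20; y = λ·(13 - 20) - 6 ≡ 17. → (20, 17)
2H = (20, 17).
Finally 3G + 2H:
(13, 17) + (20, 17). λ = (17 - 17)/(20 - 13) ≡ 0/7 mod 23. 7⁻¹ ≡ 10 (mod 23), so λ ≡ 0.
  x = λ² - 13 - 20 = 0 - 33 ≡ 13; y = λ·(13 - 13) - 17 ≡ 6. → (13, 6)

(13, 6)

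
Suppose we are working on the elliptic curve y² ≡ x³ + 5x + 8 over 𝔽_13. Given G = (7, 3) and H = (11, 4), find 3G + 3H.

First 3G:
Repeated addition: build up to 3G.
2G: tangent at (7, 3): λ = (3·7² + 5)/(2·3) ≡ 9/6. 6⁻¹ ≡ 11 (mod 13), so λ ≡ 9·11 ≡ 8.
  x = λ² - 7 - 7 = 64 - 14 ≡ 11; y = λ·(7 - 11) - 3 ≡ 4. → (11, 4)
3G: (11, 4) + (7, 3). λ = (3 - 4)/(7 - 11) ≡ 12/9 mod 13. 9⁻¹ ≡ 3 (mod 13), so λ ≡ 10.
  x = λ² - 11 - 7 = 100 - 18 ≡ 4; y = λ·(11 - 4) - 4 ≡ 1. → (4, 1)
3G = (4, 1).
Next 3H:
Repeated addition: build up to 3H.
2H: tangent at (11, 4): λ = (3·11² + 5)/(2·4) ≡ 4/8. 8⁻¹ ≡ 5 (mod 13), so λ ≡ 4·5 ≡ 7.
  x = λ² - 11 - 11 = 49 - 22 ≡ 1; y = λ·(11 - 1) - 4 ≡ 1. → (1, 1)
3H: (1, 1) + (11, 4). λ = (4 - 1)/(11 - 1) ≡ 3/10 mod 13. 10⁻¹ ≡ 4 (mod 13), so λ ≡ 12.
  x = λ² - 1 - 11 = 144 - 12 ≡ 2; y = λ·(1 - 2) - 1 ≡ 0. → (2, 0)
3H = (2, 0).
Finally 3G + 3H:
(4, 1) + (2, 0). λ = (0 - 1)/(2 - 4) ≡ 12/11 mod 13. 11⁻¹ ≡ 6 (mod 13) since 11·6 = 66 ≡ 1, so λ ≡ 7.
  x = λ² - 4 - 2 = 49 - 6 ≡ 4; y = λ·(4 - 4) - 1 ≡ 12. → (4, 12)

(4, 12)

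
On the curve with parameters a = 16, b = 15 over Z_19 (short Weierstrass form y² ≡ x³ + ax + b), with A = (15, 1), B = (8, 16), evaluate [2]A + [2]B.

(2, 13)

First 2A:
Repeated addition: build up to 2A.
2A: tangent at (15, 1): λ = (3·15² + 16)/(2·1) ≡ 7/2. 2⁻¹ ≡ 10 (mod 19) since 2·10 = 20 ≡ 1, so λ ≡ 7·10 ≡ 13.
  x = λ² - 15 - 15 = 169 - 30 ≡ 6; y = λ·(15 - 6) - 1 ≡ 2. → (6, 2)
2A = (6, 2).
Next 2B:
Repeated addition: build up to 2B.
2B: tangent at (8, 16): λ = (3·8² + 16)/(2·16) ≡ 18/13. 13⁻¹ ≡ 3 (mod 19) since 13·3 = 39 ≡ 1, so λ ≡ 18·3 ≡ 16.
  x = λ² - 8 - 8 = 256 - 16 ≡ 12; y = λ·(8 - 12) - 16 ≡ 15. → (12, 15)
2B = (12, 15).
Finally 2A + 2B:
(6, 2) + (12, 15). λ = (15 - 2)/(12 - 6) ≡ 13/6 mod 19. 6⁻¹ ≡ 16 (mod 19) since 6·16 = 96 ≡ 1, so λ ≡ 18.
  x = λ² - 6 - 12 = 324 - 18 ≡ 2; y = λ·(6 - 2) - 2 ≡ 13. → (2, 13)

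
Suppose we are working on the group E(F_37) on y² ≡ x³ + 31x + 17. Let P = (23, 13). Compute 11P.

Repeated addition: build up to 11P.
2P: tangent at (23, 13): λ = (3·23² + 31)/(2·13) ≡ 27/26. 26⁻¹ ≡ 10 (mod 37) since 26·10 = 260 ≡ 1, so λ ≡ 27·10 ≡ 11.
  x = λ² - 23 - 23 = 121 - 46 ≡ 1; y = λ·(23 - 1) - 13 ≡ 7. → (1, 7)
3P: (1, 7) + (23, 13). λ = (13 - 7)/(23 - 1) ≡ 6/22 mod 37. 22⁻¹ ≡ 32 (mod 37), so λ ≡ 7.
  x = λ² - 1 - 23 = 49 - 24 ≡ 25; y = λ·(1 - 25) - 7 ≡ 10. → (25, 10)
4P: (25, 10) + (23, 13). λ = (13 - 10)/(23 - 25) ≡ 3/35 mod 37. 35⁻¹ ≡ 18 (mod 37), so λ ≡ 17.
  x = λ² - 25 - 23 = 289 - 48 ≡ 19; y = λ·(25 - 19) - 10 ≡ 18. → (19, 18)
5P: (19, 18) + (23, 13). λ = (13 - 18)/(23 - 19) ≡ 32/4 mod 37. 4⁻¹ ≡ 28 (mod 37) since 4·28 = 112 ≡ 1, so λ ≡ 8.
  x = λ² - 19 - 23 = 64 - 42 ≡ 22; y = λ·(19 - 22) - 18 ≡ 32. → (22, 32)
6P: (22, 32) + (23, 13). λ = (13 - 32)/(23 - 22) ≡ 18/1 mod 37. 1⁻¹ ≡ 1 (mod 37), so λ ≡ 18.
  x = λ² - 22 - 23 = 324 - 45 ≡ 20; y = λ·(22 - 20) - 32 ≡ 4. → (20, 4)
7P: (20, 4) + (23, 13). λ = (13 - 4)/(23 - 20) ≡ 9/3 mod 37. 3⁻¹ ≡ 25 (mod 37), so λ ≡ 3.
  x = λ² - 20 - 23 = 9 - 43 ≡ 3; y = λ·(20 - 3) - 4 ≡ 10. → (3, 10)
8P: (3, 10) + (23, 13). λ = (13 - 10)/(23 - 3) ≡ 3/20 mod 37. 20⁻¹ ≡ 13 (mod 37), so λ ≡ 2.
  x = λ² - 3 - 23 = 4 - 26 ≡ 15; y = λ·(3 - 15) - 10 ≡ 3. → (15, 3)
9P: (15, 3) + (23, 13). λ = (13 - 3)/(23 - 15) ≡ 10/8 mod 37. 8⁻¹ ≡ 14 (mod 37), so λ ≡ 29.
  x = λ² - 15 - 23 = 841 - 38 ≡ 26; y = λ·(15 - 26) - 3 ≡ 11. → (26, 11)
10P: (26, 11) + (23, 13). λ = (13 - 11)/(23 - 26) ≡ 2/34 mod 37. 34⁻¹ ≡ 12 (mod 37), so λ ≡ 24.
  x = λ² - 26 - 23 = 576 - 49 ≡ 9; y = λ·(26 - 9) - 11 ≡ 27. → (9, 27)
11P: (9, 27) + (23, 13). λ = (13 - 27)/(23 - 9) ≡ 23/14 mod 37. 14⁻¹ ≡ 8 (mod 37), so λ ≡ 36.
  x = λ² - 9 - 23 = 1296 - 32 ≡ 6; y = λ·(9 - 6) - 27 ≡ 7. → (6, 7)

(6, 7)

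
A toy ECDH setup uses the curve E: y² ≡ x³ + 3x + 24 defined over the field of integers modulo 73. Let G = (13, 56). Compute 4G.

(65, 27)

Repeated addition: build up to 4G.
2G: tangent at (13, 56): λ = (3·13² + 3)/(2·56) ≡ 72/39. 39⁻¹ ≡ 15 (mod 73), so λ ≡ 72·15 ≡ 58.
  x = λ² - 13 - 13 = 3364 - 26 ≡ 53; y = λ·(13 - 53) - 56 ≡ 33. → (53, 33)
3G: (53, 33) + (13, 56). λ = (56 - 33)/(13 - 53) ≡ 23/33 mod 73. 33⁻¹ ≡ 31 (mod 73) since 33·31 = 1023 ≡ 1, so λ ≡ 56.
  x = λ² - 53 - 13 = 3136 - 66 ≡ 4; y = λ·(53 - 4) - 33 ≡ 10. → (4, 10)
4G: (4, 10) + (13, 56). λ = (56 - 10)/(13 - 4) ≡ 46/9 mod 73. 9⁻¹ ≡ 65 (mod 73), so λ ≡ 70.
  x = λ² - 4 - 13 = 4900 - 17 ≡ 65; y = λ·(4 - 65) - 10 ≡ 27. → (65, 27)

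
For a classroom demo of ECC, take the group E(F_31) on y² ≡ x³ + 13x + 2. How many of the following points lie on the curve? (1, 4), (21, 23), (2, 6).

2

(1, 4): 4² ≡ 16, rhs ≡ 16 → on.
(21, 23): 23² ≡ 2, rhs ≡ 19 → off.
(2, 6): 6² ≡ 5, rhs ≡ 5 → on.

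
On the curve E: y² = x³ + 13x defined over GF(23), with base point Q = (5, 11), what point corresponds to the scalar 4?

Repeated addition: build up to 4Q.
2Q: tangent at (5, 11): λ = (3·5² + 13)/(2·11) ≡ 19/22. 22⁻¹ ≡ 22 (mod 23), so λ ≡ 19·22 ≡ 4.
  x = λ² - 5 - 5 = 16 - 10 ≡ 6; y = λ·(5 - 6) - 11 ≡ 8. → (6, 8)
3Q: (6, 8) + (5, 11). λ = (11 - 8)/(5 - 6) ≡ 3/22 mod 23. 22⁻¹ ≡ 22 (mod 23), so λ ≡ 20.
  x = λ² - 6 - 5 = 400 - 11 ≡ 21; y = λ·(6 - 21) - 8 ≡ 14. → (21, 14)
4Q: (21, 14) + (5, 11). λ = (11 - 14)/(5 - 21) ≡ 20/7 mod 23. 7⁻¹ ≡ 10 (mod 23) since 7·10 = 70 ≡ 1, so λ ≡ 16.
  x = λ² - 21 - 5 = 256 - 26 ≡ 0; y = λ·(21 - 0) - 14 ≡ 0. → (0, 0)

(0, 0)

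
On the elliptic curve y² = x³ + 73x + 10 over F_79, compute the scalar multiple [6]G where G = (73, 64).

(17, 70)

Repeated addition: build up to 6G.
2G: tangent at (73, 64): λ = (3·73² + 73)/(2·64) ≡ 23/49. 49⁻¹ ≡ 50 (mod 79), so λ ≡ 23·50 ≡ 44.
  x = λ² - 73 - 73 = 1936 - 146 ≡ 52; y = λ·(73 - 52) - 64 ≡ 70. → (52, 70)
3G: (52, 70) + (73, 64). λ = (64 - 70)/(73 - 52) ≡ 73/21 mod 79. 21⁻¹ ≡ 64 (mod 79) since 21·64 = 1344 ≡ 1, so λ ≡ 11.
  x = λ² - 52 - 73 = 121 - 125 ≡ 75; y = λ·(52 - 75) - 70 ≡ 72. → (75, 72)
4G: (75, 72) + (73, 64). λ = (64 - 72)/(73 - 75) ≡ 71/77 mod 79. 77⁻¹ ≡ 39 (mod 79), so λ ≡ 4.
  x = λ² - 75 - 73 = 16 - 148 ≡ 26; y = λ·(75 - 26) - 72 ≡ 45. → (26, 45)
5G: (26, 45) + (73, 64). λ = (64 - 45)/(73 - 26) ≡ 19/47 mod 79. 47⁻¹ ≡ 37 (mod 79), so λ ≡ 71.
  x = λ² - 26 - 73 = 5041 - 99 ≡ 44; y = λ·(26 - 44) - 45 ≡ 20. → (44, 20)
6G: (44, 20) + (73, 64). λ = (64 - 20)/(73 - 44) ≡ 44/29 mod 79. 29⁻¹ ≡ 30 (mod 79) since 29·30 = 870 ≡ 1, so λ ≡ 56.
  x = λ² - 44 - 73 = 3136 - 117 ≡ 17; y = λ·(44 - 17) - 20 ≡ 70. → (17, 70)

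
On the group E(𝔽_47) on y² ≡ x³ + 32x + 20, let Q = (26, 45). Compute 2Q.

(46, 9)

tangent at (26, 45): λ = (3·26² + 32)/(2·45) ≡ 39/43. 43⁻¹ ≡ 35 (mod 47), so λ ≡ 39·35 ≡ 2.
  x = λ² - 26 - 26 = 4 - 52 ≡ 46; y = λ·(26 - 46) - 45 ≡ 9. → (46, 9)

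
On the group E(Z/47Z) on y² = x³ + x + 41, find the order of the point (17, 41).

11

2P: tangent at (17, 41): λ = (3·17² + 1)/(2·41) ≡ 22/35. 35⁻¹ ≡ 43 (mod 47) since 35·43 = 1505 ≡ 1, so λ ≡ 22·43 ≡ 6.
  x = λ² - 17 - 17 = 36 - 34 ≡ 2; y = λ·(17 - 2) - 41 ≡ 2. → (2, 2)
3P: (2, 2) + (17, 41). λ = (41 - 2)/(17 - 2) ≡ 39/15 mod 47. 15⁻¹ ≡ 22 (mod 47), so λ ≡ 12.
  x = λ² - 2 - 17 = 144 - 19 ≡ 31; y = λ·(2 - 31) - 2 ≡ 26. → (31, 26)
4P: (31, 26) + (17, 41). λ = (41 - 26)/(17 - 31) ≡ 15/33 mod 47. 33⁻¹ ≡ 10 (mod 47), so λ ≡ 9.
  x = λ² - 31 - 17 = 81 - 48 ≡ 33; y = λ·(31 - 33) - 26 ≡ 3. → (33, 3)
5P: (33, 3) + (17, 41). λ = (41 - 3)/(17 - 33) ≡ 38/31 mod 47. 31⁻¹ ≡ 44 (mod 47), so λ ≡ 27.
  x = λ² - 33 - 17 = 729 - 50 ≡ 21; y = λ·(33 - 21) - 3 ≡ 39. → (21, 39)
6P: (21, 39) + (17, 41). λ = (41 - 39)/(17 - 21) ≡ 2/43 mod 47. 43⁻¹ ≡ 35 (mod 47), so λ ≡ 23.
  x = λ² - 21 - 17 = 529 - 38 ≡ 21; y = λ·(21 - 21) - 39 ≡ 8. → (21, 8)
7P: (21, 8) + (17, 41). λ = (41 - 8)/(17 - 21) ≡ 33/43 mod 47. 43⁻¹ ≡ 35 (mod 47), so λ ≡ 27.
  x = λ² - 21 - 17 = 729 - 38 ≡ 33; y = λ·(21 - 33) - 8 ≡ 44. → (33, 44)
8P: (33, 44) + (17, 41). λ = (41 - 44)/(17 - 33) ≡ 44/31 mod 47. 31⁻¹ ≡ 44 (mod 47) since 31·44 = 1364 ≡ 1, so λ ≡ 9.
  x = λ² - 33 - 17 = 81 - 50 ≡ 31; y = λ·(33 - 31) - 44 ≡ 21. → (31, 21)
9P: (31, 21) + (17, 41). λ = (41 - 21)/(17 - 31) ≡ 20/33 mod 47. 33⁻¹ ≡ 10 (mod 47), so λ ≡ 12.
  x = λ² - 31 - 17 = 144 - 48 ≡ 2; y = λ·(31 - 2) - 21 ≡ 45. → (2, 45)
10P: (2, 45) + (17, 41). λ = (41 - 45)/(17 - 2) ≡ 43/15 mod 47. 15⁻¹ ≡ 22 (mod 47) since 15·22 = 330 ≡ 1, so λ ≡ 6.
  x = λ² - 2 - 17 = 36 - 19 ≡ 17; y = λ·(2 - 17) - 45 ≡ 6. → (17, 6)
11P: (17, 6) + (17, 41): same x and y₁ ≡ -y₂, so the sum is O.
11P = O, so the order is 11.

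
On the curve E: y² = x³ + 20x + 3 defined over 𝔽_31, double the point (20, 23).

tangent at (20, 23): λ = (3·20² + 20)/(2·23) ≡ 11/15. 15⁻¹ ≡ 29 (mod 31), so λ ≡ 11·29 ≡ 9.
  x = λ² - 20 - 20 = 81 - 40 ≡ 10; y = λ·(20 - 10) - 23 ≡ 5. → (10, 5)

(10, 5)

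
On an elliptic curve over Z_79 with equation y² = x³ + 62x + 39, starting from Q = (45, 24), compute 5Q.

Double-and-add on 5 = (101)₂. Start with Q = (45, 24) for the leading 1-bit.
double: tangent at (45, 24): λ = (3·45² + 62)/(2·24) ≡ 54/48. 48⁻¹ ≡ 28 (mod 79), so λ ≡ 54·28 ≡ 11.
  x = λ² - 45 - 45 = 121 - 90 ≡ 31; y = λ·(45 - 31) - 24 ≡ 51. → (31, 51)
double: tangent at (31, 51): λ = (3·31² + 62)/(2·51) ≡ 22/23. 23⁻¹ ≡ 55 (mod 79) since 23·55 = 1265 ≡ 1, so λ ≡ 22·55 ≡ 25.
  x = λ² - 31 - 31 = 625 - 62 ≡ 10; y = λ·(31 - 10) - 51 ≡ 0. → (10, 0)
add Q: (10, 0) + (45, 24). λ = (24 - 0)/(45 - 10) ≡ 24/35 mod 79. 35⁻¹ ≡ 70 (mod 79), so λ ≡ 21.
  x = λ² - 10 - 45 = 441 - 55 ≡ 70; y = λ·(10 - 70) - 0 ≡ 4. → (70, 4)

(70, 4)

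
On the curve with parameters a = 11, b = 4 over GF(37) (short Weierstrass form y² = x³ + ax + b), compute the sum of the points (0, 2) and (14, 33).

(0, 2) + (14, 33). λ = (33 - 2)/(14 - 0) ≡ 31/14 mod 37. 14⁻¹ ≡ 8 (mod 37), so λ ≡ 26.
  x = λ² - 0 - 14 = 676 - 14 ≡ 33; y = λ·(0 - 33) - 2 ≡ 28. → (33, 28)

(33, 28)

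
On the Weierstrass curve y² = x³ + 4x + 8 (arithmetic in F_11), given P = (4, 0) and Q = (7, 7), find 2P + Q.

(7, 7)

First 2P:
Repeated addition: build up to 2P.
2P: (4, 0) + (4, 0): same x and y₁ ≡ -y₂, so the sum is ∞.
2P = ∞.
Finally 2P + Q:
∞ + (7, 7) = (7, 7) (identity).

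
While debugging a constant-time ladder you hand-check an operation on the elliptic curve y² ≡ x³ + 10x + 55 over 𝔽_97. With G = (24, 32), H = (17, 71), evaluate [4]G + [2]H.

First 4G:
Double-and-add on 4 = (100)₂. Start with G = (24, 32) for the leading 1-bit.
double: tangent at (24, 32): λ = (3·24² + 10)/(2·32) ≡ 89/64. 64⁻¹ ≡ 47 (mod 97) since 64·47 = 3008 ≡ 1, so λ ≡ 89·47 ≡ 12.
  x = λ² - 24 - 24 = 144 - 48 ≡ 96; y = λ·(24 - 96) - 32 ≡ 74. → (96, 74)
double: tangent at (96, 74): λ = (3·96² + 10)/(2·74) ≡ 13/51. 51⁻¹ ≡ 78 (mod 97), so λ ≡ 13·78 ≡ 44.
  x = λ² - 96 - 96 = 1936 - 192 ≡ 95; y = λ·(96 - 95) - 74 ≡ 67. → (95, 67)
4G = (95, 67).
Next 2H:
Repeated addition: build up to 2H.
2H: tangent at (17, 71): λ = (3·17² + 10)/(2·71) ≡ 4/45. 45⁻¹ ≡ 69 (mod 97), so λ ≡ 4·69 ≡ 82.
  x = λ² - 17 - 17 = 6724 - 34 ≡ 94; y = λ·(17 - 94) - 71 ≡ 17. → (94, 17)
2H = (94, 17).
Finally 4G + 2H:
(95, 67) + (94, 17). λ = (17 - 67)/(94 - 95) ≡ 47/96 mod 97. 96⁻¹ ≡ 96 (mod 97), so λ ≡ 50.
  x = λ² - 95 - 94 = 2500 - 189 ≡ 80; y = λ·(95 - 80) - 67 ≡ 4. → (80, 4)

(80, 4)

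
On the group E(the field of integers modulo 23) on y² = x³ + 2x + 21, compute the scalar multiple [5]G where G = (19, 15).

(10, 11)

Repeated addition: build up to 5G.
2G: tangent at (19, 15): λ = (3·19² + 2)/(2·15) ≡ 4/7. 7⁻¹ ≡ 10 (mod 23) since 7·10 = 70 ≡ 1, so λ ≡ 4·10 ≡ 17.
  x = λ² - 19 - 19 = 289 - 38 ≡ 21; y = λ·(19 - 21) - 15 ≡ 20. → (21, 20)
3G: (21, 20) + (19, 15). λ = (15 - 20)/(19 - 21) ≡ 18/21 mod 23. 21⁻¹ ≡ 11 (mod 23), so λ ≡ 14.
  x = λ² - 21 - 19 = 196 - 40 ≡ 18; y = λ·(21 - 18) - 20 ≡ 22. → (18, 22)
4G: (18, 22) + (19, 15). λ = (15 - 22)/(19 - 18) ≡ 16/1 mod 23. 1⁻¹ ≡ 1 (mod 23) since 1·1 = 1 ≡ 1, so λ ≡ 16.
  x = λ² - 18 - 19 = 256 - 37 ≡ 12; y = λ·(18 - 12) - 22 ≡ 5. → (12, 5)
5G: (12, 5) + (19, 15). λ = (15 - 5)/(19 - 12) ≡ 10/7 mod 23. 7⁻¹ ≡ 10 (mod 23), so λ ≡ 8.
  x = λ² - 12 - 19 = 64 - 31 ≡ 10; y = λ·(12 - 10) - 5 ≡ 11. → (10, 11)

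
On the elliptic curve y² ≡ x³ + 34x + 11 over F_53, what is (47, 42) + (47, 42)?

(23, 44)

tangent at (47, 42): λ = (3·47² + 34)/(2·42) ≡ 36/31. 31⁻¹ ≡ 12 (mod 53), so λ ≡ 36·12 ≡ 8.
  x = λ² - 47 - 47 = 64 - 94 ≡ 23; y = λ·(47 - 23) - 42 ≡ 44. → (23, 44)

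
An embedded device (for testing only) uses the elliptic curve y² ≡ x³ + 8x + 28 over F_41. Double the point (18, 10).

tangent at (18, 10): λ = (3·18² + 8)/(2·10) ≡ 37/20. 20⁻¹ ≡ 39 (mod 41), so λ ≡ 37·39 ≡ 8.
  x = λ² - 18 - 18 = 64 - 36 ≡ 28; y = λ·(18 - 28) - 10 ≡ 33. → (28, 33)

(28, 33)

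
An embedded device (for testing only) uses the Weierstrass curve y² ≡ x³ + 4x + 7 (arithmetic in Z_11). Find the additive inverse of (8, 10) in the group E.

-(8, 10) = (8, -10 mod 11) = (8, 1).

(8, 1)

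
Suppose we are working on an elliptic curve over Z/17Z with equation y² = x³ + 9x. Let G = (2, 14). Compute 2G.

(4, 10)

tangent at (2, 14): λ = (3·2² + 9)/(2·14) ≡ 4/11. 11⁻¹ ≡ 14 (mod 17), so λ ≡ 4·14 ≡ 5.
  x = λ² - 2 - 2 = 25 - 4 ≡ 4; y = λ·(2 - 4) - 14 ≡ 10. → (4, 10)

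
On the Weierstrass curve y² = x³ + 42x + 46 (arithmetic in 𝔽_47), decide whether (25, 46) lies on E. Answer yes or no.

y² = 46² ≡ 1; x³ + 42x + 46 = 16721 ≡ 36 (mod 47). 1 ≠ 36.

no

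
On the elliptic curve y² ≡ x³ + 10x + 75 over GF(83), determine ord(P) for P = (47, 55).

7

2P: tangent at (47, 55): λ = (3·47² + 10)/(2·55) ≡ 80/27. 27⁻¹ ≡ 40 (mod 83), so λ ≡ 80·40 ≡ 46.
  x = λ² - 47 - 47 = 2116 - 94 ≡ 30; y = λ·(47 - 30) - 55 ≡ 63. → (30, 63)
3P: (30, 63) + (47, 55). λ = (55 - 63)/(47 - 30) ≡ 75/17 mod 83. 17⁻¹ ≡ 44 (mod 83) since 17·44 = 748 ≡ 1, so λ ≡ 63.
  x = λ² - 30 - 47 = 3969 - 77 ≡ 74; y = λ·(30 - 74) - 63 ≡ 70. → (74, 70)
4P: (74, 70) + (47, 55). λ = (55 - 70)/(47 - 74) ≡ 68/56 mod 83. 56⁻¹ ≡ 43 (mod 83), so λ ≡ 19.
  x = λ² - 74 - 47 = 361 - 121 ≡ 74; y = λ·(74 - 74) - 70 ≡ 13. → (74, 13)
5P: (74, 13) + (47, 55). λ = (55 - 13)/(47 - 74) ≡ 42/56 mod 83. 56⁻¹ ≡ 43 (mod 83), so λ ≡ 63.
  x = λ² - 74 - 47 = 3969 - 121 ≡ 30; y = λ·(74 - 30) - 13 ≡ 20. → (30, 20)
6P: (30, 20) + (47, 55). λ = (55 - 20)/(47 - 30) ≡ 35/17 mod 83. 17⁻¹ ≡ 44 (mod 83) since 17·44 = 748 ≡ 1, so λ ≡ 46.
  x = λ² - 30 - 47 = 2116 - 77 ≡ 47; y = λ·(30 - 47) - 20 ≡ 28. → (47, 28)
7P: (47, 28) + (47, 55): same x and y₁ ≡ -y₂, so the sum is 𝒪.
7P = 𝒪, so the order is 7.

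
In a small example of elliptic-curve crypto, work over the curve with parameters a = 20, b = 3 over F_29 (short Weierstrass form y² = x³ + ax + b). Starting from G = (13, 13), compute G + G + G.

(2, 14)

Repeated addition: build up to 3G.
2G: tangent at (13, 13): λ = (3·13² + 20)/(2·13) ≡ 5/26. 26⁻¹ ≡ 19 (mod 29), so λ ≡ 5·19 ≡ 8.
  x = λ² - 13 - 13 = 64 - 26 ≡ 9; y = λ·(13 - 9) - 13 ≡ 19. → (9, 19)
3G: (9, 19) + (13, 13). λ = (13 - 19)/(13 - 9) ≡ 23/4 mod 29. 4⁻¹ ≡ 22 (mod 29), so λ ≡ 13.
  x = λ² - 9 - 13 = 169 - 22 ≡ 2; y = λ·(9 - 2) - 19 ≡ 14. → (2, 14)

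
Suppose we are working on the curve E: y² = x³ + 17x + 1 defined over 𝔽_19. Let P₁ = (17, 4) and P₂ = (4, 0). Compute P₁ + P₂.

(9, 16)

(17, 4) + (4, 0). λ = (0 - 4)/(4 - 17) ≡ 15/6 mod 19. 6⁻¹ ≡ 16 (mod 19) since 6·16 = 96 ≡ 1, so λ ≡ 12.
  x = λ² - 17 - 4 = 144 - 21 ≡ 9; y = λ·(17 - 9) - 4 ≡ 16. → (9, 16)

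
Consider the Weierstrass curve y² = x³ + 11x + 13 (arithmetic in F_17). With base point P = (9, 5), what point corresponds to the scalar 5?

(8, 16)

Double-and-add on 5 = (101)₂. Start with P = (9, 5) for the leading 1-bit.
double: tangent at (9, 5): λ = (3·9² + 11)/(2·5) ≡ 16/10. 10⁻¹ ≡ 12 (mod 17), so λ ≡ 16·12 ≡ 5.
  x = λ² - 9 - 9 = 25 - 18 ≡ 7; y = λ·(9 - 7) - 5 ≡ 5. → (7, 5)
double: tangent at (7, 5): λ = (3·7² + 11)/(2·5) ≡ 5/10. 10⁻¹ ≡ 12 (mod 17), so λ ≡ 5·12 ≡ 9.
  x = λ² - 7 - 7 = 81 - 14 ≡ 16; y = λ·(7 - 16) - 5 ≡ 16. → (16, 16)
add P: (16, 16) + (9, 5). λ = (5 - 16)/(9 - 16) ≡ 6/10 mod 17. 10⁻¹ ≡ 12 (mod 17), so λ ≡ 4.
  x = λ² - 16 - 9 = 16 - 25 ≡ 8; y = λ·(16 - 8) - 16 ≡ 16. → (8, 16)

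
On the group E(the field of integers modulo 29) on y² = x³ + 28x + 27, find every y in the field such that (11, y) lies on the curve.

10, 19

x³ + 28x + 27 = 1666 ≡ 13 (mod 29).
Square roots of 13 mod 29: 10 and 19 (since 10² = 100 ≡ 13).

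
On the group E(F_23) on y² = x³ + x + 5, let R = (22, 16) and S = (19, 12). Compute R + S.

(22, 16) + (19, 12). λ = (12 - 16)/(19 - 22) ≡ 19/20 mod 23. 20⁻¹ ≡ 15 (mod 23) since 20·15 = 300 ≡ 1, so λ ≡ 9.
  x = λ² - 22 - 19 = 81 - 41 ≡ 17; y = λ·(22 - 17) - 16 ≡ 6. → (17, 6)

(17, 6)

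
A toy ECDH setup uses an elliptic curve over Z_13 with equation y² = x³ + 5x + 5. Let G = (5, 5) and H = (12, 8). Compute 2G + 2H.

(2, 7)

First 2G:
Repeated addition: build up to 2G.
2G: tangent at (5, 5): λ = (3·5² + 5)/(2·5) ≡ 2/10. 10⁻¹ ≡ 4 (mod 13) since 10·4 = 40 ≡ 1, so λ ≡ 2·4 ≡ 8.
  x = λ² - 5 - 5 = 64 - 10 ≡ 2; y = λ·(5 - 2) - 5 ≡ 6. → (2, 6)
2G = (2, 6).
Next 2H:
Repeated addition: build up to 2H.
2H: tangent at (12, 8): λ = (3·12² + 5)/(2·8) ≡ 8/3. 3⁻¹ ≡ 9 (mod 13) since 3·9 = 27 ≡ 1, so λ ≡ 8·9 ≡ 7.
  x = λ² - 12 - 12 = 49 - 24 ≡ 12; y = λ·(12 - 12) - 8 ≡ 5. → (12, 5)
2H = (12, 5).
Finally 2G + 2H:
(2, 6) + (12, 5). λ = (5 - 6)/(12 - 2) ≡ 12/10 mod 13. 10⁻¹ ≡ 4 (mod 13) since 10·4 = 40 ≡ 1, so λ ≡ 9.
  x = λ² - 2 - 12 = 81 - 14 ≡ 2; y = λ·(2 - 2) - 6 ≡ 7. → (2, 7)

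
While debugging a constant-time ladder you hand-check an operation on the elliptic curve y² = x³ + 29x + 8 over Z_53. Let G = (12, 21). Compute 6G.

Double-and-add on 6 = (110)₂. Start with G = (12, 21) for the leading 1-bit.
double: tangent at (12, 21): λ = (3·12² + 29)/(2·21) ≡ 37/42. 42⁻¹ ≡ 24 (mod 53), so λ ≡ 37·24 ≡ 40.
  x = λ² - 12 - 12 = 1600 - 24 ≡ 39; y = λ·(12 - 39) - 21 ≡ 12. → (39, 12)
add G: (39, 12) + (12, 21). λ = (21 - 12)/(12 - 39) ≡ 9/26 mod 53. 26⁻¹ ≡ 51 (mod 53), so λ ≡ 35.
  x = λ² - 39 - 12 = 1225 - 51 ≡ 8; y = λ·(39 - 8) - 12 ≡ 13. → (8, 13)
double: tangent at (8, 13): λ = (3·8² + 29)/(2·13) ≡ 9/26. 26⁻¹ ≡ 51 (mod 53) since 26·51 = 1326 ≡ 1, so λ ≡ 9·51 ≡ 35.
  x = λ² - 8 - 8 = 1225 - 16 ≡ 43; y = λ·(8 - 43) - 13 ≡ 34. → (43, 34)

(43, 34)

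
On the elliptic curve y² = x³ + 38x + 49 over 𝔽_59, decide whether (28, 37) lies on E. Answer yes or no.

no

y² = 37² ≡ 12; x³ + 38x + 49 = 23065 ≡ 55 (mod 59). 12 ≠ 55.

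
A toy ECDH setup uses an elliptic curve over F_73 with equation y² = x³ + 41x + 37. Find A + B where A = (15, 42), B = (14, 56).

(21, 42)

(15, 42) + (14, 56). λ = (56 - 42)/(14 - 15) ≡ 14/72 mod 73. 72⁻¹ ≡ 72 (mod 73), so λ ≡ 59.
  x = λ² - 15 - 14 = 3481 - 29 ≡ 21; y = λ·(15 - 21) - 42 ≡ 42. → (21, 42)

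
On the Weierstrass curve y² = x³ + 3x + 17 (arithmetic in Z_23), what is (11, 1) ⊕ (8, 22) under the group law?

(11, 1) + (8, 22). λ = (22 - 1)/(8 - 11) ≡ 21/20 mod 23. 20⁻¹ ≡ 15 (mod 23), so λ ≡ 16.
  x = λ² - 11 - 8 = 256 - 19 ≡ 7; y = λ·(11 - 7) - 1 ≡ 17. → (7, 17)

(7, 17)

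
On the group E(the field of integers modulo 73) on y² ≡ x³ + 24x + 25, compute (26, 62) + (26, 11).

O

The two points share x = 26 and their y-coordinates satisfy 62 + 11 ≡ 0 (mod 73), so they are inverses. Their sum is the point at infinity.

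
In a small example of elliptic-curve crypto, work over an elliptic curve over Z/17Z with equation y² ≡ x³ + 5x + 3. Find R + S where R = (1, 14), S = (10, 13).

(10, 4)

(1, 14) + (10, 13). λ = (13 - 14)/(10 - 1) ≡ 16/9 mod 17. 9⁻¹ ≡ 2 (mod 17), so λ ≡ 15.
  x = λ² - 1 - 10 = 225 - 11 ≡ 10; y = λ·(1 - 10) - 14 ≡ 4. → (10, 4)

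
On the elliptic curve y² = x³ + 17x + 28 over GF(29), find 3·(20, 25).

(20, 4)

Write G = (20, 25).
Repeated addition: build up to 3G.
2G: tangent at (20, 25): λ = (3·20² + 17)/(2·25) ≡ 28/21. 21⁻¹ ≡ 18 (mod 29) since 21·18 = 378 ≡ 1, so λ ≡ 28·18 ≡ 11.
  x = λ² - 20 - 20 = 121 - 40 ≡ 23; y = λ·(20 - 23) - 25 ≡ 0. → (23, 0)
3G: (23, 0) + (20, 25). λ = (25 - 0)/(20 - 23) ≡ 25/26 mod 29. 26⁻¹ ≡ 19 (mod 29) since 26·19 = 494 ≡ 1, so λ ≡ 11.
  x = λ² - 23 - 20 = 121 - 43 ≡ 20; y = λ·(23 - 20) - 0 ≡ 4. → (20, 4)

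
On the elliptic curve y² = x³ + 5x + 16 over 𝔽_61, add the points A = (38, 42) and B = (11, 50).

(11, 11)

(38, 42) + (11, 50). λ = (50 - 42)/(11 - 38) ≡ 8/34 mod 61. 34⁻¹ ≡ 9 (mod 61), so λ ≡ 11.
  x = λ² - 38 - 11 = 121 - 49 ≡ 11; y = λ·(38 - 11) - 42 ≡ 11. → (11, 11)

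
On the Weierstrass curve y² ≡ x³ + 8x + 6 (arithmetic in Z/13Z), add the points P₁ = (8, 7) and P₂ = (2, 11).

(2, 2)

(8, 7) + (2, 11). λ = (11 - 7)/(2 - 8) ≡ 4/7 mod 13. 7⁻¹ ≡ 2 (mod 13), so λ ≡ 8.
  x = λ² - 8 - 2 = 64 - 10 ≡ 2; y = λ·(8 - 2) - 7 ≡ 2. → (2, 2)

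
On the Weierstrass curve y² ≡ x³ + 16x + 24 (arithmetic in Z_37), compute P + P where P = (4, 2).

tangent at (4, 2): λ = (3·4² + 16)/(2·2) ≡ 27/4. 4⁻¹ ≡ 28 (mod 37), so λ ≡ 27·28 ≡ 16.
  x = λ² - 4 - 4 = 256 - 8 ≡ 26; y = λ·(4 - 26) - 2 ≡ 16. → (26, 16)

(26, 16)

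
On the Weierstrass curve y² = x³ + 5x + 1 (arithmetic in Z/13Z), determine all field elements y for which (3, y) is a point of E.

2, 11

x³ + 5x + 1 = 43 ≡ 4 (mod 13).
Square roots of 4 mod 13: 2 and 11 (since 2² = 4 ≡ 4).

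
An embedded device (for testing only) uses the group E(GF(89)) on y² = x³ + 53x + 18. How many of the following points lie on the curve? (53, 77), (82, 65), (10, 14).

(53, 77): 77² ≡ 55, rhs ≡ 48 → off.
(82, 65): 65² ≡ 42, rhs ≡ 16 → off.
(10, 14): 14² ≡ 18, rhs ≡ 35 → off.

0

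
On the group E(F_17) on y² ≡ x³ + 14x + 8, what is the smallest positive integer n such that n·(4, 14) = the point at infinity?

2P: tangent at (4, 14): λ = (3·4² + 14)/(2·14) ≡ 11/11. 11⁻¹ ≡ 14 (mod 17) since 11·14 = 154 ≡ 1, so λ ≡ 11·14 ≡ 1.
  x = λ² - 4 - 4 = 1 - 8 ≡ 10; y = λ·(4 - 10) - 14 ≡ 14. → (10, 14)
3P: (10, 14) + (4, 14). λ = (14 - 14)/(4 - 10) ≡ 0/11 mod 17. 11⁻¹ ≡ 14 (mod 17), so λ ≡ 0.
  x = λ² - 10 - 4 = 0 - 14 ≡ 3; y = λ·(10 - 3) - 14 ≡ 3. → (3, 3)
4P: (3, 3) + (4, 14). λ = (14 - 3)/(4 - 3) ≡ 11/1 mod 17. 1⁻¹ ≡ 1 (mod 17), so λ ≡ 11.
  x = λ² - 3 - 4 = 121 - 7 ≡ 12; y = λ·(3 - 12) - 3 ≡ 0. → (12, 0)
5P: (12, 0) + (4, 14). λ = (14 - 0)/(4 - 12) ≡ 14/9 mod 17. 9⁻¹ ≡ 2 (mod 17) since 9·2 = 18 ≡ 1, so λ ≡ 11.
  x = λ² - 12 - 4 = 121 - 16 ≡ 3; y = λ·(12 - 3) - 0 ≡ 14. → (3, 14)
6P: (3, 14) + (4, 14). λ = (14 - 14)/(4 - 3) ≡ 0/1 mod 17. 1⁻¹ ≡ 1 (mod 17), so λ ≡ 0.
  x = λ² - 3 - 4 = 0 - 7 ≡ 10; y = λ·(3 - 10) - 14 ≡ 3. → (10, 3)
7P: (10, 3) + (4, 14). λ = (14 - 3)/(4 - 10) ≡ 11/11 mod 17. 11⁻¹ ≡ 14 (mod 17), so λ ≡ 1.
  x = λ² - 10 - 4 = 1 - 14 ≡ 4; y = λ·(10 - 4) - 3 ≡ 3. → (4, 3)
8P: (4, 3) + (4, 14): same x and y₁ ≡ -y₂, so the sum is the point at infinity.
8P = the point at infinity, so the order is 8.

8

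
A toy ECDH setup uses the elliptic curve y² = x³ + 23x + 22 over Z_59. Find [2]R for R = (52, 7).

tangent at (52, 7): λ = (3·52² + 23)/(2·7) ≡ 52/14. 14⁻¹ ≡ 38 (mod 59), so λ ≡ 52·38 ≡ 29.
  x = λ² - 52 - 52 = 841 - 104 ≡ 29; y = λ·(52 - 29) - 7 ≡ 11. → (29, 11)

(29, 11)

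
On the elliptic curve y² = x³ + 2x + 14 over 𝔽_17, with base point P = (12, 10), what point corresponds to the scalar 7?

(8, 10)

Repeated addition: build up to 7P.
2P: tangent at (12, 10): λ = (3·12² + 2)/(2·10) ≡ 9/3. 3⁻¹ ≡ 6 (mod 17) since 3·6 = 18 ≡ 1, so λ ≡ 9·6 ≡ 3.
  x = λ² - 12 - 12 = 9 - 24 ≡ 2; y = λ·(12 - 2) - 10 ≡ 3. → (2, 3)
3P: (2, 3) + (12, 10). λ = (10 - 3)/(12 - 2) ≡ 7/10 mod 17. 10⁻¹ ≡ 12 (mod 17), so λ ≡ 16.
  x = λ² - 2 - 12 = 256 - 14 ≡ 4; y = λ·(2 - 4) - 3 ≡ 16. → (4, 16)
4P: (4, 16) + (12, 10). λ = (10 - 16)/(12 - 4) ≡ 11/8 mod 17. 8⁻¹ ≡ 15 (mod 17), so λ ≡ 12.
  x = λ² - 4 - 12 = 144 - 16 ≡ 9; y = λ·(4 - 9) - 16 ≡ 9. → (9, 9)
5P: (9, 9) + (12, 10). λ = (10 - 9)/(12 - 9) ≡ 1/3 mod 17. 3⁻¹ ≡ 6 (mod 17), so λ ≡ 6.
  x = λ² - 9 - 12 = 36 - 21 ≡ 15; y = λ·(9 - 15) - 9 ≡ 6. → (15, 6)
6P: (15, 6) + (12, 10). λ = (10 - 6)/(12 - 15) ≡ 4/14 mod 17. 14⁻¹ ≡ 11 (mod 17) since 14·11 = 154 ≡ 1, so λ ≡ 10.
  x = λ² - 15 - 12 = 100 - 27 ≡ 5; y = λ·(15 - 5) - 6 ≡ 9. → (5, 9)
7P: (5, 9) + (12, 10). λ = (10 - 9)/(12 - 5) ≡ 1/7 mod 17. 7⁻¹ ≡ 5 (mod 17), so λ ≡ 5.
  x = λ² - 5 - 12 = 25 - 17 ≡ 8; y = λ·(5 - 8) - 9 ≡ 10. → (8, 10)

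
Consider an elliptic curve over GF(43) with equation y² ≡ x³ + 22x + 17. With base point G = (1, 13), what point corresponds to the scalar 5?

(18, 15)

Double-and-add on 5 = (101)₂. Start with G = (1, 13) for the leading 1-bit.
double: tangent at (1, 13): λ = (3·1² + 22)/(2·13) ≡ 25/26. 26⁻¹ ≡ 5 (mod 43), so λ ≡ 25·5 ≡ 39.
  x = λ² - 1 - 1 = 1521 - 2 ≡ 14; y = λ·(1 - 14) - 13 ≡ 39. → (14, 39)
double: tangent at (14, 39): λ = (3·14² + 22)/(2·39) ≡ 8/35. 35⁻¹ ≡ 16 (mod 43), so λ ≡ 8·16 ≡ 42.
  x = λ² - 14 - 14 = 1764 - 28 ≡ 16; y = λ·(14 - 16) - 39 ≡ 6. → (16, 6)
add G: (16, 6) + (1, 13). λ = (13 - 6)/(1 - 16) ≡ 7/28 mod 43. 28⁻¹ ≡ 20 (mod 43), so λ ≡ 11.
  x = λ² - 16 - 1 = 121 - 17 ≡ 18; y = λ·(16 - 18) - 6 ≡ 15. → (18, 15)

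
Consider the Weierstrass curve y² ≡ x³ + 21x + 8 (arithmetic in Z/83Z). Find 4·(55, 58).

Write P = (55, 58).
Double-and-add on 4 = (100)₂. Start with P = (55, 58) for the leading 1-bit.
double: tangent at (55, 58): λ = (3·55² + 21)/(2·58) ≡ 49/33. 33⁻¹ ≡ 78 (mod 83), so λ ≡ 49·78 ≡ 4.
  x = λ² - 55 - 55 = 16 - 110 ≡ 72; y = λ·(55 - 72) - 58 ≡ 40. → (72, 40)
double: tangent at (72, 40): λ = (3·72² + 21)/(2·40) ≡ 52/80. 80⁻¹ ≡ 55 (mod 83) since 80·55 = 4400 ≡ 1, so λ ≡ 52·55 ≡ 38.
  x = λ² - 72 - 72 = 1444 - 144 ≡ 55; y = λ·(72 - 55) - 40 ≡ 25. → (55, 25)

(55, 25)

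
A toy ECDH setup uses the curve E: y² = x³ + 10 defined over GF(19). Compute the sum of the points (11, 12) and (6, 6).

(11, 12) + (6, 6). λ = (6 - 12)/(6 - 11) ≡ 13/14 mod 19. 14⁻¹ ≡ 15 (mod 19), so λ ≡ 5.
  x = λ² - 11 - 6 = 25 - 17 ≡ 8; y = λ·(11 - 8) - 12 ≡ 3. → (8, 3)

(8, 3)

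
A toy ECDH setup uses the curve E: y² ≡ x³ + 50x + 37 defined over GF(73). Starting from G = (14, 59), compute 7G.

Repeated addition: build up to 7G.
2G: tangent at (14, 59): λ = (3·14² + 50)/(2·59) ≡ 54/45. 45⁻¹ ≡ 13 (mod 73), so λ ≡ 54·13 ≡ 45.
  x = λ² - 14 - 14 = 2025 - 28 ≡ 26; y = λ·(14 - 26) - 59 ≡ 58. → (26, 58)
3G: (26, 58) + (14, 59). λ = (59 - 58)/(14 - 26) ≡ 1/61 mod 73. 61⁻¹ ≡ 6 (mod 73), so λ ≡ 6.
  x = λ² - 26 - 14 = 36 - 40 ≡ 69; y = λ·(26 - 69) - 58 ≡ 49. → (69, 49)
4G: (69, 49) + (14, 59). λ = (59 - 49)/(14 - 69) ≡ 10/18 mod 73. 18⁻¹ ≡ 69 (mod 73) since 18·69 = 1242 ≡ 1, so λ ≡ 33.
  x = λ² - 69 - 14 = 1089 - 83 ≡ 57; y = λ·(69 - 57) - 49 ≡ 55. → (57, 55)
5G: (57, 55) + (14, 59). λ = (59 - 55)/(14 - 57) ≡ 4/30 mod 73. 30⁻¹ ≡ 56 (mod 73), so λ ≡ 5.
  x = λ² - 57 - 14 = 25 - 71 ≡ 27; y = λ·(57 - 27) - 55 ≡ 22. → (27, 22)
6G: (27, 22) + (14, 59). λ = (59 - 22)/(14 - 27) ≡ 37/60 mod 73. 60⁻¹ ≡ 28 (mod 73), so λ ≡ 14.
  x = λ² - 27 - 14 = 196 - 41 ≡ 9; y = λ·(27 - 9) - 22 ≡ 11. → (9, 11)
7G: (9, 11) + (14, 59). λ = (59 - 11)/(14 - 9) ≡ 48/5 mod 73. 5⁻¹ ≡ 44 (mod 73), so λ ≡ 68.
  x = λ² - 9 - 14 = 4624 - 23 ≡ 2; y = λ·(9 - 2) - 11 ≡ 27. → (2, 27)

(2, 27)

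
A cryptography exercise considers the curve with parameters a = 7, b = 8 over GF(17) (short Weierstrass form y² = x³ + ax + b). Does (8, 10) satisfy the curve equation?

y² = 10² ≡ 15; x³ + 7x + 8 = 576 ≡ 15 (mod 17). 15 = 15.

yes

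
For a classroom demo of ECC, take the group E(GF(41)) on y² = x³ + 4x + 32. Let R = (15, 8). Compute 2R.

(27, 26)

tangent at (15, 8): λ = (3·15² + 4)/(2·8) ≡ 23/16. 16⁻¹ ≡ 18 (mod 41), so λ ≡ 23·18 ≡ 4.
  x = λ² - 15 - 15 = 16 - 30 ≡ 27; y = λ·(15 - 27) - 8 ≡ 26. → (27, 26)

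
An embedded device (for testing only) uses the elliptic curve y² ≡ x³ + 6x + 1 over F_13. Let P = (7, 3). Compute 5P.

Repeated addition: build up to 5P.
2P: tangent at (7, 3): λ = (3·7² + 6)/(2·3) ≡ 10/6. 6⁻¹ ≡ 11 (mod 13), so λ ≡ 10·11 ≡ 6.
  x = λ² - 7 - 7 = 36 - 14 ≡ 9; y = λ·(7 - 9) - 3 ≡ 11. → (9, 11)
3P: (9, 11) + (7, 3). λ = (3 - 11)/(7 - 9) ≡ 5/11 mod 13. 11⁻¹ ≡ 6 (mod 13), so λ ≡ 4.
  x = λ² - 9 - 7 = 16 - 16 ≡ 0; y = λ·(9 - 0) - 11 ≡ 12. → (0, 12)
4P: (0, 12) + (7, 3). λ = (3 - 12)/(7 - 0) ≡ 4/7 mod 13. 7⁻¹ ≡ 2 (mod 13) since 7·2 = 14 ≡ 1, so λ ≡ 8.
  x = λ² - 0 - 7 = 64 - 7 ≡ 5; y = λ·(0 - 5) - 12 ≡ 0. → (5, 0)
5P: (5, 0) + (7, 3). λ = (3 - 0)/(7 - 5) ≡ 3/2 mod 13. 2⁻¹ ≡ 7 (mod 13) since 2·7 = 14 ≡ 1, so λ ≡ 8.
  x = λ² - 5 - 7 = 64 - 12 ≡ 0; y = λ·(5 - 0) - 0 ≡ 1. → (0, 1)

(0, 1)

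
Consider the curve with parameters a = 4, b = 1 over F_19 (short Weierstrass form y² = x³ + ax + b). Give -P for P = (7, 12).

-(7, 12) = (7, -12 mod 19) = (7, 7).

(7, 7)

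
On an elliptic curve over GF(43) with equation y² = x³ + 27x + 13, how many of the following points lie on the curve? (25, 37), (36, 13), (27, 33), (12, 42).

2

(25, 37): 37² ≡ 36, rhs ≡ 16 → off.
(36, 13): 13² ≡ 40, rhs ≡ 40 → on.
(27, 33): 33² ≡ 14, rhs ≡ 0 → off.
(12, 42): 42² ≡ 1, rhs ≡ 1 → on.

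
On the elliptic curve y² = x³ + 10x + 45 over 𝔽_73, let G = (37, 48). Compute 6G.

Double-and-add on 6 = (110)₂. Start with G = (37, 48) for the leading 1-bit.
double: tangent at (37, 48): λ = (3·37² + 10)/(2·48) ≡ 29/23. 23⁻¹ ≡ 54 (mod 73), so λ ≡ 29·54 ≡ 33.
  x = λ² - 37 - 37 = 1089 - 74 ≡ 66; y = λ·(37 - 66) - 48 ≡ 17. → (66, 17)
add G: (66, 17) + (37, 48). λ = (48 - 17)/(37 - 66) ≡ 31/44 mod 73. 44⁻¹ ≡ 5 (mod 73), so λ ≡ 9.
  x = λ² - 66 - 37 = 81 - 103 ≡ 51; y = λ·(66 - 51) - 17 ≡ 45. → (51, 45)
double: tangent at (51, 45): λ = (3·51² + 10)/(2·45) ≡ 2/17. 17⁻¹ ≡ 43 (mod 73) since 17·43 = 731 ≡ 1, so λ ≡ 2·43 ≡ 13.
  x = λ² - 51 - 51 = 169 - 102 ≡ 67; y = λ·(51 - 67) - 45 ≡ 39. → (67, 39)

(67, 39)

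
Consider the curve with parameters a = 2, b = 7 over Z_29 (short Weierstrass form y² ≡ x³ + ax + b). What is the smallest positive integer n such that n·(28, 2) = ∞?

4

2P: tangent at (28, 2): λ = (3·28² + 2)/(2·2) ≡ 5/4. 4⁻¹ ≡ 22 (mod 29), so λ ≡ 5·22 ≡ 23.
  x = λ² - 28 - 28 = 529 - 56 ≡ 9; y = λ·(28 - 9) - 2 ≡ 0. → (9, 0)
3P: (9, 0) + (28, 2). λ = (2 - 0)/(28 - 9) ≡ 2/19 mod 29. 19⁻¹ ≡ 26 (mod 29) since 19·26 = 494 ≡ 1, so λ ≡ 23.
  x = λ² - 9 - 28 = 529 - 37 ≡ 28; y = λ·(9 - 28) - 0 ≡ 27. → (28, 27)
4P: (28, 27) + (28, 2): same x and y₁ ≡ -y₂, so the sum is ∞.
4P = ∞, so the order is 4.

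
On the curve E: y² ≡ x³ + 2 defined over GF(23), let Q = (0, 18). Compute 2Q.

(0, 5)

tangent at (0, 18): λ = (3·0² + 0)/(2·18) ≡ 0/13. 13⁻¹ ≡ 16 (mod 23), so λ ≡ 0·16 ≡ 0.
  x = λ² - 0 - 0 = 0 - 0 ≡ 0; y = λ·(0 - 0) - 18 ≡ 5. → (0, 5)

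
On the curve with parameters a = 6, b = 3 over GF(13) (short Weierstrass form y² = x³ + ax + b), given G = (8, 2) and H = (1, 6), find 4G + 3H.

First 4G:
Repeated addition: build up to 4G.
2G: tangent at (8, 2): λ = (3·8² + 6)/(2·2) ≡ 3/4. 4⁻¹ ≡ 10 (mod 13) since 4·10 = 40 ≡ 1, so λ ≡ 3·10 ≡ 4.
  x = λ² - 8 - 8 = 16 - 16 ≡ 0; y = λ·(8 - 0) - 2 ≡ 4. → (0, 4)
3G: (0, 4) + (8, 2). λ = (2 - 4)/(8 - 0) ≡ 11/8 mod 13. 8⁻¹ ≡ 5 (mod 13), so λ ≡ 3.
  x = λ² - 0 - 8 = 9 - 8 ≡ 1; y = λ·(0 - 1) - 4 ≡ 6. → (1, 6)
4G: (1, 6) + (8, 2). λ = (2 - 6)/(8 - 1) ≡ 9/7 mod 13. 7⁻¹ ≡ 2 (mod 13), so λ ≡ 5.
  x = λ² - 1 - 8 = 25 - 9 ≡ 3; y = λ·(1 - 3) - 6 ≡ 10. → (3, 10)
4G = (3, 10).
Next 3H:
Repeated addition: build up to 3H.
2H: tangent at (1, 6): λ = (3·1² + 6)/(2·6) ≡ 9/12. 12⁻¹ ≡ 12 (mod 13), so λ ≡ 9·12 ≡ 4.
  x = λ² - 1 - 1 = 16 - 2 ≡ 1; y = λ·(1 - 1) - 6 ≡ 7. → (1, 7)
3H: (1, 7) + (1, 6): same x and y₁ ≡ -y₂, so the sum is O.
3H = O.
Finally 4G + 3H:
(3, 10) + O = (3, 10) (identity).

(3, 10)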